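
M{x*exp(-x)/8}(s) gamma(s + 1)/8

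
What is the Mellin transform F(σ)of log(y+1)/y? -pi * csc(pi * σ)/(σ - 1)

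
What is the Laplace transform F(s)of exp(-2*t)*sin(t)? 1/((s+2)^2+1)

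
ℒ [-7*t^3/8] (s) -21/ (4*s^4)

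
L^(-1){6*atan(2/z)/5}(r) 6*sin(2*r)/(5*r)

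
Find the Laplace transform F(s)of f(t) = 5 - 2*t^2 5/s - 4/s^3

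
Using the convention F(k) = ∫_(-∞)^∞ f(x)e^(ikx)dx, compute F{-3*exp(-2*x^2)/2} -3*sqrt(2)*sqrt(pi)*exp(-k^2/8)/4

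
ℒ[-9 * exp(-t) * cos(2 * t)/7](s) 9 * (-s - 1)/(7 * ((s + 1)^2 + 4))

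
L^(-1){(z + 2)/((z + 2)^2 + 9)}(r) exp(-2*r)*cos(3*r)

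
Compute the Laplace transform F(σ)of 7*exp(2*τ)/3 7/(3*(σ - 2))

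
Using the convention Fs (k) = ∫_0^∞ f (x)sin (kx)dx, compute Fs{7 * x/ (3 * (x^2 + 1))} 7 * pi * exp (-k)/6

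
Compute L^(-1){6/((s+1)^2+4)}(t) 3*exp(-t)*sin(2*t)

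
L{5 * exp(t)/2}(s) 5/(2 * (s - 1))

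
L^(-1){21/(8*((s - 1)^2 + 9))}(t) 7*exp(t)*sin(3*t)/8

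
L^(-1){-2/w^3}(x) -x^2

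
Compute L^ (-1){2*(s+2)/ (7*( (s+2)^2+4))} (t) 2*exp (-2*t)*cos (2*t)/7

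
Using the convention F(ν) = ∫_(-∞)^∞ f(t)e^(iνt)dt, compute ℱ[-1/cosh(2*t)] -pi/(2*cosh(pi*ν/4))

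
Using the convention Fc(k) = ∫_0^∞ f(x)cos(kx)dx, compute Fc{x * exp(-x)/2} (1 - k^2)/(2 * (k^2 + 1)^2)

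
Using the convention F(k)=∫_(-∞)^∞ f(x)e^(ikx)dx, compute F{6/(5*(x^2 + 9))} 2*pi*exp(-3*Abs(k))/5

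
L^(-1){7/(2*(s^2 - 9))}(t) 7*sinh(3*t)/6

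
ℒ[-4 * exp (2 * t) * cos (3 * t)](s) 4 * (2 - s)/ ( (s - 2)^2 + 9)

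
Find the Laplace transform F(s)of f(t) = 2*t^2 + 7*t 7/s^2 + 4/s^3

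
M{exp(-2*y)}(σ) gamma(σ)/2^σ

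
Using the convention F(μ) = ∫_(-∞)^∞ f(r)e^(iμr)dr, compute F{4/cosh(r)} 4*pi/cosh(pi*μ/2)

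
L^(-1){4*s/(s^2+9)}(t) 4*cos(3*t)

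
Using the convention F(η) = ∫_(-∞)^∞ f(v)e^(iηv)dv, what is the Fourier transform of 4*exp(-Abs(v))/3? 8/(3*(η^2 + 1))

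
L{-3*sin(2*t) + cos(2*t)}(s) s/(s^2 + 4)-6/(s^2 + 4)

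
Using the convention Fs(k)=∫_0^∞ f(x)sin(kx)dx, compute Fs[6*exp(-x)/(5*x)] 6*atan(k)/5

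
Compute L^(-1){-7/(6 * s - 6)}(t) -7 * exp(t)/6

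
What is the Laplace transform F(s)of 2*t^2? 4/s^3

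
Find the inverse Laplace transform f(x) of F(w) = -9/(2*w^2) -9*x/2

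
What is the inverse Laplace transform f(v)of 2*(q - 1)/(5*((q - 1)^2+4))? 2*exp(v)*cos(2*v)/5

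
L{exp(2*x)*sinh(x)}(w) 1/((w - 2)^2-1)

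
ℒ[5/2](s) 5/(2*s)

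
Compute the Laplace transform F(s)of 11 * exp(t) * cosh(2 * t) 11 * (s - 1)/((s - 1)^2 - 4)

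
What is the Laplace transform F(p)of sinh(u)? 1/(p^2 - 1)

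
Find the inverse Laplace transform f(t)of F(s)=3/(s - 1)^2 3 * t * exp(t)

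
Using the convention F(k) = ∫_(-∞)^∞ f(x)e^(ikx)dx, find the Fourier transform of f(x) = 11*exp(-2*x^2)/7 11*sqrt(2)*sqrt(pi)*exp(-k^2/8)/14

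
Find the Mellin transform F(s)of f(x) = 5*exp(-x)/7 5*gamma(s)/7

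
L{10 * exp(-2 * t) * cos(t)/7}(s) 10 * (s + 2)/(7 * ((s + 2)^2 + 1))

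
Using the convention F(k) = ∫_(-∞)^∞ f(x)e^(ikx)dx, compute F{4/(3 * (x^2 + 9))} 4 * pi * exp(-3 * Abs(k))/9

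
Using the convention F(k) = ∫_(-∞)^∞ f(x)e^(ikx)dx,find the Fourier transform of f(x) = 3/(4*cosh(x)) 3*pi/(4*cosh(pi*k/2))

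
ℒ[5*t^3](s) 30/s^4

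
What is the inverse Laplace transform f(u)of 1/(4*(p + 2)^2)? u*exp(-2*u)/4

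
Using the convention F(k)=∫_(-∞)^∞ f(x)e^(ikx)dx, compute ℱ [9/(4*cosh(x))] 9*pi/(4*cosh(pi*k/2))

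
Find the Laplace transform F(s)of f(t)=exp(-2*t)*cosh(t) (s + 2)/((s + 2)^2-1)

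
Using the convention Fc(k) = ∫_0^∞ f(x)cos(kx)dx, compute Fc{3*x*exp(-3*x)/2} 3*(9 - k^2)/(2*(k^2 + 9)^2)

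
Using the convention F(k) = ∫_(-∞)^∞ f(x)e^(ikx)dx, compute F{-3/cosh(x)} -3 * pi/cosh(pi * k/2)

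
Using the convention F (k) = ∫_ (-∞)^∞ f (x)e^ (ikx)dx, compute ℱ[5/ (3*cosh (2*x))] 5*pi/ (6*cosh (pi*k/4))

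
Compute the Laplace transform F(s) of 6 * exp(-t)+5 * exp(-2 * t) 6/(s+1)+5/(s+2) 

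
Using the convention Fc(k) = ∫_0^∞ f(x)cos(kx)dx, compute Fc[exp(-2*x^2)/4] sqrt(2)*sqrt(pi)*exp(-k^2/8)/16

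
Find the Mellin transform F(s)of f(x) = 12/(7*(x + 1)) 12*pi*csc(pi*s)/7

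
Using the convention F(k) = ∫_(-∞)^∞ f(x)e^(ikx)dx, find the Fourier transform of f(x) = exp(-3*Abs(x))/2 3/(k^2 + 9)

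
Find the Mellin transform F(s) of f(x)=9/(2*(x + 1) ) 9*pi*csc(pi*s) /2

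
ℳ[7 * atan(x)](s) -7 * pi * sec(pi * s/2)/(2 * s)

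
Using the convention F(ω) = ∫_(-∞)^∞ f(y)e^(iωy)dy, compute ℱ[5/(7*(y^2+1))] 5*pi*exp(-Abs(ω))/7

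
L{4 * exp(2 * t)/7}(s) 4/(7 * (s - 2))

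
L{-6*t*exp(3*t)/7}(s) -6/(7*(s - 3)^2)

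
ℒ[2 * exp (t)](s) 2/ (s - 1) 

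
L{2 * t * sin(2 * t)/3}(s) 8 * s/(3 * (s^2 + 4)^2)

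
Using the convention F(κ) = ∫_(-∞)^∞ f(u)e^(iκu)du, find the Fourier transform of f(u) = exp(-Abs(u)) 2/(κ^2 + 1)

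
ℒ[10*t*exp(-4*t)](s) 10/(s + 4)^2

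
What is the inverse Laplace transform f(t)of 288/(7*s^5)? 12*t^4/7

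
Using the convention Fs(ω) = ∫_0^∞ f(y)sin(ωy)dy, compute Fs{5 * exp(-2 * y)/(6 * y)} 5 * atan(ω/2)/6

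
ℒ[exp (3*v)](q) 1/ (q - 3)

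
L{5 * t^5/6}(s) 100/s^6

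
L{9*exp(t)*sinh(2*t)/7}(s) 18/(7*((s - 1)^2 - 4))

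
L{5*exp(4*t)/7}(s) 5/(7*(s - 4))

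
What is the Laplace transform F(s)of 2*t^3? 12/s^4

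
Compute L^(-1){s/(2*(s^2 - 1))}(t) cosh(t)/2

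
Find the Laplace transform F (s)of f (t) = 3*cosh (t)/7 3*s/ (7*(s^2 - 1))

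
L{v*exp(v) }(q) (q - 1) ^(-2) 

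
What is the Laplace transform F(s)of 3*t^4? 72/s^5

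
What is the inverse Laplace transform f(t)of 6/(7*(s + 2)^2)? 6*t*exp(-2*t)/7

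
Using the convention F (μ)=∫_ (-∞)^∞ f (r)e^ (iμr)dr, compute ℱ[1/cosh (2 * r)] pi/ (2 * cosh (pi * μ/4))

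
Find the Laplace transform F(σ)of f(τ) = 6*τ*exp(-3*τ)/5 6/(5*(σ+3)^2)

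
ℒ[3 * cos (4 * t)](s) 3 * s/ (s^2 + 16)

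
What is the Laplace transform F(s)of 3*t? 3/s^2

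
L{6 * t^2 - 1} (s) 12/s^3 - 1/s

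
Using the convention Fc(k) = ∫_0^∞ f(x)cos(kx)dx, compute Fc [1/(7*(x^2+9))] pi*exp(-3*k)/42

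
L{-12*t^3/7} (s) -72/ (7*s^4)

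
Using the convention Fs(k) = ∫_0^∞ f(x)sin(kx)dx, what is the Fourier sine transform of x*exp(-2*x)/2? 2*k/(k^2 + 4)^2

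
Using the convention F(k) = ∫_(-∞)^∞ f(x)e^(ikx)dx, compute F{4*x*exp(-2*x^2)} sqrt(2)*I*sqrt(pi)*k*exp(-k^2/8)/2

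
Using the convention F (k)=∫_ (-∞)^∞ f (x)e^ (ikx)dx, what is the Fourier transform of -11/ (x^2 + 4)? -11*pi*exp (-2*Abs (k))/2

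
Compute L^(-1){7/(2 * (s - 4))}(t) 7 * exp(4 * t)/2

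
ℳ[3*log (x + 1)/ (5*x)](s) -3*pi*csc (pi*s)/ (5*s - 5)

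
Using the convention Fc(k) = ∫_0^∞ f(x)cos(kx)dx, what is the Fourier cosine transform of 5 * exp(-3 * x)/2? 15/(2 * (k^2 + 9))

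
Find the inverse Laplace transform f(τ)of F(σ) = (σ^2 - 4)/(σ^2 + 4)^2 τ*cos(2*τ)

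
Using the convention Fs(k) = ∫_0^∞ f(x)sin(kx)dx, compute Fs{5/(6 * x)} 5 * pi/12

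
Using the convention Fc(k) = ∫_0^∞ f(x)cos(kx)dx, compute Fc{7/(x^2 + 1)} 7 * pi * exp(-k)/2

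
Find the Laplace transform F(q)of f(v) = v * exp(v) (q - 1)^(-2)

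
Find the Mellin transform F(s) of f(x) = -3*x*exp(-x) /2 -3*gamma(s + 1) /2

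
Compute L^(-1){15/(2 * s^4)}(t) 5 * t^3/4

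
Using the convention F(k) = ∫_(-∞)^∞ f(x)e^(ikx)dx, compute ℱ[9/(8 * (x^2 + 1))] 9 * pi * exp(-Abs(k))/8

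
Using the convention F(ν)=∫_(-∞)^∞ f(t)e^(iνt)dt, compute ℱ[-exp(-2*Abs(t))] -4/(ν^2 + 4)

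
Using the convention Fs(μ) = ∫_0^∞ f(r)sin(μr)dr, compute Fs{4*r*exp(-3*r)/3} 8*μ/(μ^2 + 9)^2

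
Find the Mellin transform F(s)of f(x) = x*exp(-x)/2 gamma(s + 1)/2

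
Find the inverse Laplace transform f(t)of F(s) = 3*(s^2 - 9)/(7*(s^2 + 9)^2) 3*t*cos(3*t)/7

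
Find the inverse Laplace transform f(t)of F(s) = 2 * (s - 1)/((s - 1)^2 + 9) 2 * exp(t) * cos(3 * t)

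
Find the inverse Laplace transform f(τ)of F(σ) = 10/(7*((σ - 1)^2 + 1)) 10*exp(τ)*sin(τ)/7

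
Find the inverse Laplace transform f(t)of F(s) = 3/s 3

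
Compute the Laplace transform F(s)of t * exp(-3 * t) (s + 3)^(-2)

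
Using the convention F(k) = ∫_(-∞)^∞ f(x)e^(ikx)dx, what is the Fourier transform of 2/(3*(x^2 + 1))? 2*pi*exp(-Abs(k))/3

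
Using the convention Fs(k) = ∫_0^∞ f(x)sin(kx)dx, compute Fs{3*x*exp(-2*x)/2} 6*k/(k^2 + 4)^2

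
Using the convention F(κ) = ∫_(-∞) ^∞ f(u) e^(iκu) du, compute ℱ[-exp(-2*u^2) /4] -sqrt(2)*sqrt(pi)*exp(-κ^2/8) /8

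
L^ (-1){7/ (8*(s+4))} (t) 7*exp (-4*t)/8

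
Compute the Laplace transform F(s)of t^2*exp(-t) 2/(s + 1)^3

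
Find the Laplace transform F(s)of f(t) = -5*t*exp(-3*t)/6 -5/(6*(s+3)^2)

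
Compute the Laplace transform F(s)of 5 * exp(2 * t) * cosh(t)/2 5 * (s - 2)/(2 * ((s - 2)^2 - 1))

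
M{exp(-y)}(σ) gamma(σ)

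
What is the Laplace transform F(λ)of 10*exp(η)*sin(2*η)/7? 20/(7*((λ - 1)^2 + 4))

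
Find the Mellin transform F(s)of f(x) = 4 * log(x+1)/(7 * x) -4 * pi * csc(pi * s)/(7 * s - 7)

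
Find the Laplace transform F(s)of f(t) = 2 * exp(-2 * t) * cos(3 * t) 2 * (s + 2)/((s + 2)^2 + 9)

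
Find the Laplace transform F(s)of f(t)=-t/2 -1/(2*s^2)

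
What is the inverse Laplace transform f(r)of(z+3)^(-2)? r*exp(-3*r)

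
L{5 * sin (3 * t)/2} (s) 15/ (2 * (s^2 + 9))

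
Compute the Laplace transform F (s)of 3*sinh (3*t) 9/ (s^2 - 9)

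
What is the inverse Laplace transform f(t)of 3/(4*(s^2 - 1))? 3*sinh(t)/4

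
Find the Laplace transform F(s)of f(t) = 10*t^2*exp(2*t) 20/(s - 2)^3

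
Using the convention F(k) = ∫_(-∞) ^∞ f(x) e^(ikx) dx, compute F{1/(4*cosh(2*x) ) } pi/(8*cosh(pi*k/4) ) 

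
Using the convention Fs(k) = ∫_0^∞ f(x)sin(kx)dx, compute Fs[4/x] 2 * pi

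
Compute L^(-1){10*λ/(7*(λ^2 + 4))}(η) 10*cos(2*η)/7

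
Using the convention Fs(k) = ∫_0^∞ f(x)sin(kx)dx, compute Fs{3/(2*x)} 3*pi/4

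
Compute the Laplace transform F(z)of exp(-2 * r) 1/(z + 2)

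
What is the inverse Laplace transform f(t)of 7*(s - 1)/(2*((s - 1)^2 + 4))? 7*exp(t)*cos(2*t)/2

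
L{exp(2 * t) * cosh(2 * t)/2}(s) (s - 2)/(2 * s * (s - 4))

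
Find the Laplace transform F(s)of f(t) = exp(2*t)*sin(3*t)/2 3/(2*((s - 2)^2 + 9))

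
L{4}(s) 4/s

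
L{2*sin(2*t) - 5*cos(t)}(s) 4/(s^2 + 4) - 5*s/(s^2 + 1)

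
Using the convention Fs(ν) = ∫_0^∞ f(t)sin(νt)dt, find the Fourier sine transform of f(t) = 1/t pi/2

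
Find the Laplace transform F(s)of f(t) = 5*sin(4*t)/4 5/(s^2 + 16)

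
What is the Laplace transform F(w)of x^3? 6/w^4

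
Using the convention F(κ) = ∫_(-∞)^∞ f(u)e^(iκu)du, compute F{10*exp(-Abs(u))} 20/(κ^2 + 1)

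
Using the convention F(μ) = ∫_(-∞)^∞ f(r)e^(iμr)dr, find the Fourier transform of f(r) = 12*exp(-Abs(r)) 24/(μ^2 + 1)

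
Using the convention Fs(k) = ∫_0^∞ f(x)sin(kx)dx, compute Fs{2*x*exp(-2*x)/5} 8*k/(5*(k^2 + 4)^2)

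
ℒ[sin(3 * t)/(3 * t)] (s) atan(3/s)/3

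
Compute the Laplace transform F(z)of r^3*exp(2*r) 6/(z - 2)^4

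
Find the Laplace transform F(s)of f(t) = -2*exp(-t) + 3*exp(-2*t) 3/(s + 2)-2/(s + 1)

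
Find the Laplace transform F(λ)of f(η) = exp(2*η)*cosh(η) (λ - 2)/((λ - 2)^2 - 1)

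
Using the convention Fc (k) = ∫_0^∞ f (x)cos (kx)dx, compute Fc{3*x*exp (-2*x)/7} 3*(4 - k^2)/ (7*(k^2 + 4)^2)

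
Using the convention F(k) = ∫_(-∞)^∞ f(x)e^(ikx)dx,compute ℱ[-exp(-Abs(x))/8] -1/(4*k^2 + 4)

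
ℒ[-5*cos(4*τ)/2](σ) -5*σ/(2*σ^2 + 32)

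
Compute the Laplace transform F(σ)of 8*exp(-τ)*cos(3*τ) 8*(σ + 1)/((σ + 1)^2 + 9)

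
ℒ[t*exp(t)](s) (s - 1)^(-2)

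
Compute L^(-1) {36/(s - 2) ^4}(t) 6 * t^3 * exp(2 * t) 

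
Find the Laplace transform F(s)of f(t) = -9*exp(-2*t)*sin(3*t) -27/((s+2)^2+9)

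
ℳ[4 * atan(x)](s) -2 * pi * sec(pi * s/2)/s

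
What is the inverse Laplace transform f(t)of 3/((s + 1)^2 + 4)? 3*exp(-t)*sin(2*t)/2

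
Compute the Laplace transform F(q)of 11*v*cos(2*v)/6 11*(q^2 - 4)/(6*(q^2 + 4)^2)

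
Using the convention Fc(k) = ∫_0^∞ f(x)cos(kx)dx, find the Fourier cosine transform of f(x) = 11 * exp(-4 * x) 44/(k^2+16)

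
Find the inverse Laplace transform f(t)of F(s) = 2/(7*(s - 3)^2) 2*t*exp(3*t)/7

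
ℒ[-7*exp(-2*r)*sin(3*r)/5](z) -21/(5*(z + 2)^2 + 45)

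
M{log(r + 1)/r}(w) -pi*csc(pi*w)/(w - 1)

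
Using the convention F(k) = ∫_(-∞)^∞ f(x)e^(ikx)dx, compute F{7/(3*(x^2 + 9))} 7*pi*exp(-3*Abs(k))/9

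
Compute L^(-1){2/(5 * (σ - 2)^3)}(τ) τ^2 * exp(2 * τ)/5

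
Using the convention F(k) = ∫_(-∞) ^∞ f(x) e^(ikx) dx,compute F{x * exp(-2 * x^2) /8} sqrt(2) * I * sqrt(pi) * k * exp(-k^2/8) /64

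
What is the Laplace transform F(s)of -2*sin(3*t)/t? -2*atan(3/s)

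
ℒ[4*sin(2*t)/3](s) 8/(3*(s^2 + 4))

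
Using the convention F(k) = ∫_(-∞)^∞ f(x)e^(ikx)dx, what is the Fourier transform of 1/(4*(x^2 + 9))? pi*exp(-3*Abs(k))/12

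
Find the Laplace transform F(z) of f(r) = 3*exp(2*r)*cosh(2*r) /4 3*(z - 2) /(4*z*(z - 4) ) 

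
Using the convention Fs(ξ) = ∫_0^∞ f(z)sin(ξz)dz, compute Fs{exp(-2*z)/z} atan(ξ/2)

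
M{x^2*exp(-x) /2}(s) gamma(s + 2) /2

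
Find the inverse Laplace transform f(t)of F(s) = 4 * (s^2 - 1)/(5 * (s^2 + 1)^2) 4 * t * cos(t)/5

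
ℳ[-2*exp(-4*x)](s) -2^(1 - 2*s)*gamma(s)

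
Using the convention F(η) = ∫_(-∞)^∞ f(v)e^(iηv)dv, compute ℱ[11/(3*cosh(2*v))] 11*pi/(6*cosh(pi*η/4))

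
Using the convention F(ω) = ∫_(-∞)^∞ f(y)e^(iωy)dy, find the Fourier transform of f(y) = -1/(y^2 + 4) -pi*exp(-2*Abs(ω))/2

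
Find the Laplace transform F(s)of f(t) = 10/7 10/(7*s)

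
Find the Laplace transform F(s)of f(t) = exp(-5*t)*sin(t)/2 1/(2*((s+5)^2+1))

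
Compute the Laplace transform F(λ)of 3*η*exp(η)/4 3/(4*(λ - 1)^2)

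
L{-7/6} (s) -7/ (6*s)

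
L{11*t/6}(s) 11/(6*s^2)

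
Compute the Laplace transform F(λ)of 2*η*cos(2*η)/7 2*(λ^2 - 4)/(7*(λ^2 + 4)^2)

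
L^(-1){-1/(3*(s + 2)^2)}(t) -t*exp(-2*t)/3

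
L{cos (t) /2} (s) s/ (2 * (s^2 + 1) ) 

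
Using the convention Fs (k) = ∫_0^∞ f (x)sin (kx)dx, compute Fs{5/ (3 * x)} 5 * pi/6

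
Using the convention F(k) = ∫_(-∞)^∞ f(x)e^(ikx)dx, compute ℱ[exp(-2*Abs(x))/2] 2/(k^2 + 4)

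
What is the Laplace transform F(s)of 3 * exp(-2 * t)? 3/(s + 2)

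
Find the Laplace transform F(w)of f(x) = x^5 120/w^6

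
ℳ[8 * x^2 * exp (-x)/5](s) 8 * gamma (s + 2)/5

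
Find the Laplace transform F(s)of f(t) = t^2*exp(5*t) 2/(s - 5)^3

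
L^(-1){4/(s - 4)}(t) 4 * exp(4 * t)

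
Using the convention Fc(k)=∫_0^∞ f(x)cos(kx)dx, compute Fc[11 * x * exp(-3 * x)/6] 11 * (9 - k^2)/(6 * (k^2 + 9)^2)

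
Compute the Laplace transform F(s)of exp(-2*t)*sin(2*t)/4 1/(2*((s + 2)^2 + 4))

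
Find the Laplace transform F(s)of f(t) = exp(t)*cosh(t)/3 (s - 1)/(3*s*(s - 2))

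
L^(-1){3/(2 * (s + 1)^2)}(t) 3 * t * exp(-t)/2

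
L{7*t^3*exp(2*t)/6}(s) 7/(s - 2)^4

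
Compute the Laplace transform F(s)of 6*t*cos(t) 6*(s^2 - 1)/(s^2 + 1)^2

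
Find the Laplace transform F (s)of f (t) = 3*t 3/s^2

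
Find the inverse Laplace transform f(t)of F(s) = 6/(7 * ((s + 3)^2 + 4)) 3 * exp(-3 * t) * sin(2 * t)/7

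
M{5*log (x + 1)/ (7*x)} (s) -5*pi*csc (pi*s)/ (7*s - 7)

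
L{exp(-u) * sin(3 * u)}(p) 3/((p + 1)^2 + 9)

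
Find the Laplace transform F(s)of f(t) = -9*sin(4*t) -36/(s^2 + 16)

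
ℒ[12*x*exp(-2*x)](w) 12/(w + 2)^2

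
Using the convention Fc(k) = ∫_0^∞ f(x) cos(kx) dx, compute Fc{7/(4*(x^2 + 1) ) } 7*pi*exp(-k) /8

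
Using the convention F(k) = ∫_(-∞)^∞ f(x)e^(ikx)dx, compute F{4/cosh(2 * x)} 2 * pi/cosh(pi * k/4)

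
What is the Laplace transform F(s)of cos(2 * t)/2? s/(2 * (s^2 + 4))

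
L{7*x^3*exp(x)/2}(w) 21/(w - 1)^4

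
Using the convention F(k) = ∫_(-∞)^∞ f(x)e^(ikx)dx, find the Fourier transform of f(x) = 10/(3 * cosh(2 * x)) 5 * pi/(3 * cosh(pi * k/4))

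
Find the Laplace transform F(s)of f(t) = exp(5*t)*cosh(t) (s - 5)/((s - 5)^2 - 1)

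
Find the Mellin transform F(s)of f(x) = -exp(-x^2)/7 -gamma(s/2)/14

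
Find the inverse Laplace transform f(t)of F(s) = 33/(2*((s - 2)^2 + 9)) 11*exp(2*t)*sin(3*t)/2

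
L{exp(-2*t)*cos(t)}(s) (s + 2)/((s + 2)^2 + 1)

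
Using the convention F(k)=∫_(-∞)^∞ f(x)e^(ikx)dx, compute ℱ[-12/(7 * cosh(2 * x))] -6 * pi/(7 * cosh(pi * k/4))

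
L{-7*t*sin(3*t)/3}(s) -14*s/(s^2 + 9)^2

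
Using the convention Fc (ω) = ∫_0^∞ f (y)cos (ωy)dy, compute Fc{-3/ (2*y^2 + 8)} -3*pi*exp (-2*ω)/8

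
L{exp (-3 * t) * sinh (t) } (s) 1/ ( (s + 3) ^2-1) 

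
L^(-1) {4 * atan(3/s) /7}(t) 4 * sin(3 * t) /(7 * t) 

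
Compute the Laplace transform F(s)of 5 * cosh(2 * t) 5 * s/(s^2 - 4)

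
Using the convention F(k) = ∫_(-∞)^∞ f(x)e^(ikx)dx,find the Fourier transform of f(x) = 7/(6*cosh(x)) 7*pi/(6*cosh(pi*k/2))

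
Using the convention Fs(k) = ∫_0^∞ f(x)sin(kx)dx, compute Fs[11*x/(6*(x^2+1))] 11*pi*exp(-k)/12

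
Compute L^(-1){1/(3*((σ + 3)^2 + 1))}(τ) exp(-3*τ)*sin(τ)/3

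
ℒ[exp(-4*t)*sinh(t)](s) 1/((s + 4)^2 - 1)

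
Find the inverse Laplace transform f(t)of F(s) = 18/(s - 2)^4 3*t^3*exp(2*t)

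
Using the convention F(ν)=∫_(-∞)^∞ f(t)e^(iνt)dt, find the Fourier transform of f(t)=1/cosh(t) pi/cosh(pi * ν/2)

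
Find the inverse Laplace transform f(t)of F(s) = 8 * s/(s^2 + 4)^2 2 * t * sin(2 * t)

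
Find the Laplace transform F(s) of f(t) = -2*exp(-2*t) -2/(s + 2) 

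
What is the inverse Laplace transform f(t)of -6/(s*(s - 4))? -3*exp(2*t)*sinh(2*t)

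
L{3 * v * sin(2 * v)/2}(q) 6 * q/(q^2 + 4)^2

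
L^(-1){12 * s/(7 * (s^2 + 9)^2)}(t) 2 * t * sin(3 * t)/7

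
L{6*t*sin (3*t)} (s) 36*s/ (s^2 + 9)^2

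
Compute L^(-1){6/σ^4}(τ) τ^3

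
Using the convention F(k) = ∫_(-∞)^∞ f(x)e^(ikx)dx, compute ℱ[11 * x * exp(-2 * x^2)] 11 * sqrt(2) * I * sqrt(pi) * k * exp(-k^2/8)/8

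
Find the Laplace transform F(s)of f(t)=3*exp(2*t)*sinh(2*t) 6/(s*(s - 4))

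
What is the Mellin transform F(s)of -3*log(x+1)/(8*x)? 3*pi*csc(pi*s)/(8*(s - 1))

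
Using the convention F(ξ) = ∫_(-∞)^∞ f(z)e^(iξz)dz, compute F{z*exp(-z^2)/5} I*sqrt(pi)*ξ*exp(-ξ^2/4)/10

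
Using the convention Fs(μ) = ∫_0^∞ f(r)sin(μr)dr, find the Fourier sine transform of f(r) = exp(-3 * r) μ/(μ^2 + 9)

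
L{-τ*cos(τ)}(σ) (1 - σ^2)/(σ^2 + 1)^2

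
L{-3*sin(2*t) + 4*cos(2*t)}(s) 4*s/(s^2 + 4) - 6/(s^2 + 4)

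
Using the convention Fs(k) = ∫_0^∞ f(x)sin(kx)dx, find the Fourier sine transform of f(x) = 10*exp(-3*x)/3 10*k/(3*(k^2+9))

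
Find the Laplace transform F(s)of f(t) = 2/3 2/(3*s)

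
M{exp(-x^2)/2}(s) gamma(s/2)/4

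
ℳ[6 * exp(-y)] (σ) 6 * gamma(σ) 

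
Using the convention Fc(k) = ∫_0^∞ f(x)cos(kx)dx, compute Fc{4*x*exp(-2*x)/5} 4*(4 - k^2)/(5*(k^2 + 4)^2)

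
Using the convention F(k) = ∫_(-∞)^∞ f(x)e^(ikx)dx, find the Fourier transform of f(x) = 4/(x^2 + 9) 4*pi*exp(-3*Abs(k))/3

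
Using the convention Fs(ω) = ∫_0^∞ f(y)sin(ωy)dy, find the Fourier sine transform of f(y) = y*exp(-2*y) 4*ω/(ω^2 + 4)^2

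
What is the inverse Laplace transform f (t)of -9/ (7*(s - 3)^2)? -9*t*exp (3*t)/7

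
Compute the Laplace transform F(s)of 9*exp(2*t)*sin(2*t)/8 9/(4*((s - 2)^2 + 4))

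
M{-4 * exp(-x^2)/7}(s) -2 * gamma(s/2)/7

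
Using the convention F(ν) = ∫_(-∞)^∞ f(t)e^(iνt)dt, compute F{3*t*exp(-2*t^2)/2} 3*sqrt(2)*I*sqrt(pi)*ν*exp(-ν^2/8)/16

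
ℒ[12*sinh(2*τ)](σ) 24/(σ^2 - 4)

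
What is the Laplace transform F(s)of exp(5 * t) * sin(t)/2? 1/(2 * ((s - 5)^2 + 1))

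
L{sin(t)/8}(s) 1/(8 * (s^2 + 1))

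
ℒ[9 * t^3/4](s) 27/(2 * s^4)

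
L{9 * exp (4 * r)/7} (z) 9/ (7 * (z - 4))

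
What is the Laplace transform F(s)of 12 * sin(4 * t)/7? 48/(7 * (s^2 + 16))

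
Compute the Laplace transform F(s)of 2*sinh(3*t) 6/(s^2 - 9)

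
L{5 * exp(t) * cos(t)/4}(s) 5 * (s - 1)/(4 * ((s - 1)^2 + 1))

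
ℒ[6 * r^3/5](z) 36/(5 * z^4)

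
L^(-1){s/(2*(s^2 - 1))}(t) cosh(t)/2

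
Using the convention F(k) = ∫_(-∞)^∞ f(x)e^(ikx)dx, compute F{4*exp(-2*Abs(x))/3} 16/(3*(k^2 + 4))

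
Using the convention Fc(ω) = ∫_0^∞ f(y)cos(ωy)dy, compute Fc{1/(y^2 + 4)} pi * exp(-2 * ω)/4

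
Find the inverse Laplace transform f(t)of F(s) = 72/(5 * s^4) 12 * t^3/5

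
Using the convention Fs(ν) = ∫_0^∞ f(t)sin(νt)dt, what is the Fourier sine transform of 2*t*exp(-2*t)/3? 8*ν/(3*(ν^2 + 4)^2)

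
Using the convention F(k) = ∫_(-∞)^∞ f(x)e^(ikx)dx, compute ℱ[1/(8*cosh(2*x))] pi/(16*cosh(pi*k/4))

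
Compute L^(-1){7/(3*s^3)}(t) 7*t^2/6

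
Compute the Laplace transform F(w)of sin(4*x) 4/(w^2+16)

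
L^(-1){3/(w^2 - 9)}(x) sinh(3*x)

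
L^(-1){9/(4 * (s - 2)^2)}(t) 9 * t * exp(2 * t)/4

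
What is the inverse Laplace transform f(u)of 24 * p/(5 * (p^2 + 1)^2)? 12 * u * sin(u)/5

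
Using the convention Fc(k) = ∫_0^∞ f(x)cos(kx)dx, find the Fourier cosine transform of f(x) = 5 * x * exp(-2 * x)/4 5 * (4 - k^2)/(4 * (k^2+4)^2)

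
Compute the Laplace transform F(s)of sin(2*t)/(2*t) atan(2/s)/2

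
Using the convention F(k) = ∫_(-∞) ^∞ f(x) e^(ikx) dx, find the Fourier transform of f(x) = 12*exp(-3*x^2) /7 4*sqrt(3)*sqrt(pi)*exp(-k^2/12) /7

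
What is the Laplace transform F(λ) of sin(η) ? 1/(λ^2 + 1) 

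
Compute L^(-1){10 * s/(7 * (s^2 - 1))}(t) 10 * cosh(t)/7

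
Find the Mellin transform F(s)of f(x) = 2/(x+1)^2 -2 * pi * (s - 1)/sin(pi * s)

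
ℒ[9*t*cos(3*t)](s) 9*(s^2 - 9)/(s^2 + 9)^2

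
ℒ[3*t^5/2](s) 180/s^6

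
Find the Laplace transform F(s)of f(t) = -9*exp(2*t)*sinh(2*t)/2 -9/(s*(s - 4))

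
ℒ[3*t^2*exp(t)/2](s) 3/(s - 1)^3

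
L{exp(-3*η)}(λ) 1/(λ + 3)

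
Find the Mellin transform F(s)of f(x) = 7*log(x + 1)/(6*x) -7*pi*csc(pi*s)/(6*s - 6)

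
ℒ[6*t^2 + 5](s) 12/s^3 + 5/s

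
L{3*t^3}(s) 18/s^4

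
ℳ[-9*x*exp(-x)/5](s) -9*gamma(s + 1)/5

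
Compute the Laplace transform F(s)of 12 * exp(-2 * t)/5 12/(5 * (s + 2))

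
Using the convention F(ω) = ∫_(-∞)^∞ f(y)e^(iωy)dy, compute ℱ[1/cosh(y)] pi/cosh(pi * ω/2)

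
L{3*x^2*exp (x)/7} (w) 6/ (7*(w - 1)^3)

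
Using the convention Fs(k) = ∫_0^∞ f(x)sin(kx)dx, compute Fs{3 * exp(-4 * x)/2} 3 * k/(2 * (k^2 + 16))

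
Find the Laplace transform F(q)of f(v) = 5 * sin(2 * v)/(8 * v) 5 * atan(2/q)/8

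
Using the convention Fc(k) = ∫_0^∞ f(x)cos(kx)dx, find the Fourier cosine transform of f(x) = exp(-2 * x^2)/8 sqrt(2) * sqrt(pi) * exp(-k^2/8)/32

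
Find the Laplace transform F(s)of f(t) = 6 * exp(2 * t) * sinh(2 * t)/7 12/(7 * s * (s - 4))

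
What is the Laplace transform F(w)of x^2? 2/w^3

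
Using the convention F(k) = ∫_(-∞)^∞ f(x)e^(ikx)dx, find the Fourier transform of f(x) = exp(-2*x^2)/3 sqrt(2)*sqrt(pi)*exp(-k^2/8)/6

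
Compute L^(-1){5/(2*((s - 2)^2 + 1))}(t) 5*exp(2*t)*sin(t)/2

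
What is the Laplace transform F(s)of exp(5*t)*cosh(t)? (s - 5)/((s - 5)^2 - 1)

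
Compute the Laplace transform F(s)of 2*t 2/s^2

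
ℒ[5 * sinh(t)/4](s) 5/(4 * (s^2 - 1))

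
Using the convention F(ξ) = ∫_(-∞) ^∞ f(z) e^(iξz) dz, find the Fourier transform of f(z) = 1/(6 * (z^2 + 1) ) pi * exp(-Abs(ξ) ) /6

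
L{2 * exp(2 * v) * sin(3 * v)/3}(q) 2/((q - 2)^2+9)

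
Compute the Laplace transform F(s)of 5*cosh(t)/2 5*s/(2*(s^2 - 1))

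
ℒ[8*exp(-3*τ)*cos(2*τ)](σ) 8*(σ + 3)/((σ + 3)^2 + 4)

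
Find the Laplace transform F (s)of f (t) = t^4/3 8/s^5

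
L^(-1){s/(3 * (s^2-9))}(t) cosh(3 * t)/3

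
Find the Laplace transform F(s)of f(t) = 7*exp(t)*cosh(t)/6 7*(s - 1)/(6*s*(s - 2))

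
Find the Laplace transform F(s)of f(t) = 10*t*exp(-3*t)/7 10/(7*(s + 3)^2)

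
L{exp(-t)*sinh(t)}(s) 1/(s*(s + 2))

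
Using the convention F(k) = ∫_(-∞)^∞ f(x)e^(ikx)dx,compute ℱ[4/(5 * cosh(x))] 4 * pi/(5 * cosh(pi * k/2))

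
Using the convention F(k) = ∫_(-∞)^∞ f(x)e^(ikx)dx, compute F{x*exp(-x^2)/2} I*sqrt(pi)*k*exp(-k^2/4)/4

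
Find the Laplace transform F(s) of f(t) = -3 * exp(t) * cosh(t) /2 3 * (1 - s) /(2 * s * (s - 2) ) 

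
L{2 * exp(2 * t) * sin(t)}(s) 2/((s - 2)^2 + 1)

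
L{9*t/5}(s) 9/(5*s^2)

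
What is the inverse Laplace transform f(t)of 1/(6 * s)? 1/6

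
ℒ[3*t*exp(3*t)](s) 3/(s - 3)^2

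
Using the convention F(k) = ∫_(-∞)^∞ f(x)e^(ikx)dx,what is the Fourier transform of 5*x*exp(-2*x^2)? 5*sqrt(2)*I*sqrt(pi)*k*exp(-k^2/8)/8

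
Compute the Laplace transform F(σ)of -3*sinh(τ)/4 -3/(4*σ^2 - 4)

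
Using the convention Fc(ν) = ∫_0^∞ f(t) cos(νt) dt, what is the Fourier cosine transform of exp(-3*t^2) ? sqrt(3)*sqrt(pi)*exp(-ν^2/12) /6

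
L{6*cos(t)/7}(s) 6*s/(7*(s^2 + 1))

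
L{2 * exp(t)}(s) 2/(s - 1)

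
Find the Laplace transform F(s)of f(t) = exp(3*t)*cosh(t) (s - 3)/((s - 3)^2 - 1)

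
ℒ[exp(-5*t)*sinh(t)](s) 1/((s + 5)^2 - 1)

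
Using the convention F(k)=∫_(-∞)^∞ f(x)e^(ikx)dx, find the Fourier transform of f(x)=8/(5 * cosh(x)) 8 * pi/(5 * cosh(pi * k/2))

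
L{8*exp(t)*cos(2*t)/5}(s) 8*(s - 1)/(5*((s - 1)^2 + 4))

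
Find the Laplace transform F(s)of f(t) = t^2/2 s^(-3)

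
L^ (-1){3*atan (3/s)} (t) 3*sin (3*t)/t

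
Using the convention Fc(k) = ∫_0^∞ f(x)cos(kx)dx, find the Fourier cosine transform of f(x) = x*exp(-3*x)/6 (9 - k^2)/(6*(k^2+9)^2)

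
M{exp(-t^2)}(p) gamma(p/2)/2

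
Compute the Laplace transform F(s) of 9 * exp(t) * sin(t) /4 9/(4 * ((s - 1) ^2 + 1) ) 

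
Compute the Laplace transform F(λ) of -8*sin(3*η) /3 -8/(λ^2 + 9) 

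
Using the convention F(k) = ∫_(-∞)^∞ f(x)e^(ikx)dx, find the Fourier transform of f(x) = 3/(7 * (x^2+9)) pi * exp(-3 * Abs(k))/7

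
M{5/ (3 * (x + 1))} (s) 5 * pi * csc (pi * s)/3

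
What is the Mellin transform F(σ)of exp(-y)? gamma(σ)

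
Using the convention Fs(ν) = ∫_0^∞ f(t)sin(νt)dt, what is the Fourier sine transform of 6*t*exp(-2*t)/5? 24*ν/(5*(ν^2 + 4)^2)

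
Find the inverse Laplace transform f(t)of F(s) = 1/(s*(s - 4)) exp(2*t)*sinh(2*t)/2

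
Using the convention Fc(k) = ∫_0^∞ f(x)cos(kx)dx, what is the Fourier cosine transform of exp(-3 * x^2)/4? sqrt(3) * sqrt(pi) * exp(-k^2/12)/24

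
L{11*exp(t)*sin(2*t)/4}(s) 11/(2*((s - 1)^2 + 4))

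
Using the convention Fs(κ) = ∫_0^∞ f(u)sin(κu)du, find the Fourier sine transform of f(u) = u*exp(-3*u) 6*κ/(κ^2 + 9)^2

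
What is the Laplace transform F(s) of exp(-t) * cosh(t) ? (s + 1) /(s * (s + 2) ) 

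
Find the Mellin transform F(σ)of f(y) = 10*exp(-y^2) 5*gamma(σ/2)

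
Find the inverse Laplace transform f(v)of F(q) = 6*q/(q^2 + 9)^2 v*sin(3*v)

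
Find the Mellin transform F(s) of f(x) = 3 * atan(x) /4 -3 * pi * sec(pi * s/2) /(8 * s) 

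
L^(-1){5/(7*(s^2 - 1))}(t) 5*sinh(t)/7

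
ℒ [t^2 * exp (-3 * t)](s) 2/ (s + 3)^3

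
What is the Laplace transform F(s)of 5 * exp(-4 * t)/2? 5/(2 * (s + 4))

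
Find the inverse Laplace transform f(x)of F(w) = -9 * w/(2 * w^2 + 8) -9 * cos(2 * x)/2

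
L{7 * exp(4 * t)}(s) 7/(s - 4)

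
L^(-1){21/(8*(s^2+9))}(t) 7*sin(3*t)/8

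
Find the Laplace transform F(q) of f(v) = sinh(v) 1/(q^2 - 1) 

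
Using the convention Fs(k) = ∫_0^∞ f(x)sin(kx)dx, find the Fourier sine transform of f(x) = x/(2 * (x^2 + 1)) pi * exp(-k)/4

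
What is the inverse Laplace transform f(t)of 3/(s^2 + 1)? 3 * sin(t)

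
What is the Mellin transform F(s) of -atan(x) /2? pi * sec(pi * s/2) /(4 * s) 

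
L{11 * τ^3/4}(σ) 33/(2 * σ^4)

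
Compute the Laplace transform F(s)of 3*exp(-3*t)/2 3/(2*(s + 3))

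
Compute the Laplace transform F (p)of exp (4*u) 1/ (p - 4)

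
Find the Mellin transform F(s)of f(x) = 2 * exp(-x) 2 * gamma(s)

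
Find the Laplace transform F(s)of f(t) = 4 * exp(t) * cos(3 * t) 4 * (s - 1)/((s - 1)^2 + 9)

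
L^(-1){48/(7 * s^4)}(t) 8 * t^3/7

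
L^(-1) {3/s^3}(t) 3*t^2/2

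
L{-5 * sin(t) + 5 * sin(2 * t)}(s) 10/(s^2 + 4) - 5/(s^2 + 1)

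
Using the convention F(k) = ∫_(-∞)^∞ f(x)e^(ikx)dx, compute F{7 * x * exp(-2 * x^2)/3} 7 * sqrt(2) * I * sqrt(pi) * k * exp(-k^2/8)/24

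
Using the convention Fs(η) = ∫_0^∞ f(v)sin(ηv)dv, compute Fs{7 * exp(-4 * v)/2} 7 * η/(2 * (η^2 + 16))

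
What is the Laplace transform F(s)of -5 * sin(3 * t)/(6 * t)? -5 * atan(3/s)/6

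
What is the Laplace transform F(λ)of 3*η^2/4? 3/(2*λ^3)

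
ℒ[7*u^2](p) 14/p^3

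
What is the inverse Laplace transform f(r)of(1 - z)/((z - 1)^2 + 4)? -exp(r) * cos(2 * r)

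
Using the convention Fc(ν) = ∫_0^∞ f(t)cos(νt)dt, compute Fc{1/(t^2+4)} pi * exp(-2 * ν)/4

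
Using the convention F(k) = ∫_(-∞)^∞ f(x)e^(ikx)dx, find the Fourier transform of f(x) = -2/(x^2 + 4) -pi*exp(-2*Abs(k))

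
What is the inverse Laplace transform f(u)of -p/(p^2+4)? -cos(2*u)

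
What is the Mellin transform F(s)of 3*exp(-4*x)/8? 3*gamma(s)/(8*2^(2*s))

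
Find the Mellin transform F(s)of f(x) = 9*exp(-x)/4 9*gamma(s)/4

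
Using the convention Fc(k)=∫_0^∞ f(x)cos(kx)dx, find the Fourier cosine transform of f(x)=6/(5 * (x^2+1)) 3 * pi * exp(-k)/5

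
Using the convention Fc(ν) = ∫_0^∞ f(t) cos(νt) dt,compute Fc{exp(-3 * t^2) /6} sqrt(3) * sqrt(pi) * exp(-ν^2/12) /36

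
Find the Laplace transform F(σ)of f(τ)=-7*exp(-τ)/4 -7/(4*σ + 4)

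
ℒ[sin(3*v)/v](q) atan(3/q)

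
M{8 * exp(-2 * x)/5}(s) 2^(3 - s) * gamma(s)/5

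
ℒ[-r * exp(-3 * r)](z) -1/(z + 3)^2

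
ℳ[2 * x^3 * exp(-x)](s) 2 * gamma(s + 3)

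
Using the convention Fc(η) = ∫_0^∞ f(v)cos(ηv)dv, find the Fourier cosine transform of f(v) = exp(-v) 1/(η^2+1)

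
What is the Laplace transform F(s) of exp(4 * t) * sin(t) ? 1/((s - 4) ^2 + 1) 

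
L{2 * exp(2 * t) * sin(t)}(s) 2/((s - 2)^2 + 1)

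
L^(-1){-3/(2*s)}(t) -3/2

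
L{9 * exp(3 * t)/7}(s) 9/(7 * (s - 3))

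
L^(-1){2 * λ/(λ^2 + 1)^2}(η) η * sin(η)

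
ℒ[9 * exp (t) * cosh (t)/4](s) 9 * (s - 1)/ (4 * s * (s - 2))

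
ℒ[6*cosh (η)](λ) 6*λ/ (λ^2 - 1)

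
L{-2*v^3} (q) -12/q^4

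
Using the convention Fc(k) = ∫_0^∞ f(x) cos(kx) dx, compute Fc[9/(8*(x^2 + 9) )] 3*pi*exp(-3*k) /16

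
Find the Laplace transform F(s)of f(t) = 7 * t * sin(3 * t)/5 42 * s/(5 * (s^2 + 9)^2)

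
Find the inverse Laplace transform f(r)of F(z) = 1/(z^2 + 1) sin(r)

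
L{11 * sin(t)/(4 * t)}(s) 11 * atan(1/s)/4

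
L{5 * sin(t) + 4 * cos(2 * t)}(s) 5/(s^2 + 1) + 4 * s/(s^2 + 4)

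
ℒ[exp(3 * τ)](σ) 1/(σ - 3)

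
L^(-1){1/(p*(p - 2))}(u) exp(u)*sinh(u)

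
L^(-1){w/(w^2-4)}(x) cosh(2*x)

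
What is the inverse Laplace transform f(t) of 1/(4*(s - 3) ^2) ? t*exp(3*t) /4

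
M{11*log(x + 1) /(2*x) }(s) -11*pi*csc(pi*s) /(2*s - 2) 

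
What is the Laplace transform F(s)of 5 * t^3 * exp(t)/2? 15/(s - 1)^4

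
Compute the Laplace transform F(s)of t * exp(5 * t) (s - 5)^(-2)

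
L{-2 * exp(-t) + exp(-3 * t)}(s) 1/(s + 3) - 2/(s + 1)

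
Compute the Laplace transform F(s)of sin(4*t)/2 2/(s^2 + 16)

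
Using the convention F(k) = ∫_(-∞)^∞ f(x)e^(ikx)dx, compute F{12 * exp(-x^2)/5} 12 * sqrt(pi) * exp(-k^2/4)/5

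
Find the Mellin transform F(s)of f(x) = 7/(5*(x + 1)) 7*pi*csc(pi*s)/5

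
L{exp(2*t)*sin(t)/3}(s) 1/(3*((s - 2)^2 + 1))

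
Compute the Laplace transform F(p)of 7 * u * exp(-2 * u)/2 7/(2 * (p + 2)^2)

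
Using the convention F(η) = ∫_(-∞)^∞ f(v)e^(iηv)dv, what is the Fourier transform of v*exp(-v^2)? I*sqrt(pi)*η*exp(-η^2/4)/2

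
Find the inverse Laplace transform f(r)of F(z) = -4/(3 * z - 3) -4 * exp(r)/3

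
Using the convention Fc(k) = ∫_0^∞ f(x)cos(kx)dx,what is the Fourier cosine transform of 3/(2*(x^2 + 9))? pi*exp(-3*k)/4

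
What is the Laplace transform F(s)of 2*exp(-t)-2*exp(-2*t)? 2/(s + 1)-2/(s + 2)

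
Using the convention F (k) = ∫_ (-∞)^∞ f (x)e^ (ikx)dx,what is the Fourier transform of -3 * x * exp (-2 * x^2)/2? -3 * sqrt (2) * I * sqrt (pi) * k * exp (-k^2/8)/16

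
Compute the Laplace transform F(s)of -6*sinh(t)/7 -6/(7*s^2-7)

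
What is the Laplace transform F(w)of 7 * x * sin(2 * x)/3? 28 * w/(3 * (w^2+4)^2)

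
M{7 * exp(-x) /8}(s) 7 * gamma(s) /8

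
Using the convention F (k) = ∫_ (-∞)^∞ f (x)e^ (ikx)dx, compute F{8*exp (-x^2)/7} 8*sqrt (pi)*exp (-k^2/4)/7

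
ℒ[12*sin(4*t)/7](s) 48/(7*(s^2 + 16))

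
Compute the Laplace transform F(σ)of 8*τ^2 16/σ^3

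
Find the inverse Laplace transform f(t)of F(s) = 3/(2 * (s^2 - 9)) sinh(3 * t)/2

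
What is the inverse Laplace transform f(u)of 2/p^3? u^2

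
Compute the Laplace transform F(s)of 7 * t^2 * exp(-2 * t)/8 7/(4 * (s + 2)^3)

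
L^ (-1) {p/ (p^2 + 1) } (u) cos (u) 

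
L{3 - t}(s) 3/s - 1/s^2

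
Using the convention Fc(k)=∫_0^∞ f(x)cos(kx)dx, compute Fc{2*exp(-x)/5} 2/(5*(k^2 + 1))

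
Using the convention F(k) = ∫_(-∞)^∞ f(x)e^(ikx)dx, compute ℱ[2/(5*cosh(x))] 2*pi/(5*cosh(pi*k/2))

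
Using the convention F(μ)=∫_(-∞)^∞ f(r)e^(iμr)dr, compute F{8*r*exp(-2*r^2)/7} sqrt(2)*I*sqrt(pi)*μ*exp(-μ^2/8)/7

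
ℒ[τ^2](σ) 2/σ^3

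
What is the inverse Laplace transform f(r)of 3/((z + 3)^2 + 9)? exp(-3 * r) * sin(3 * r)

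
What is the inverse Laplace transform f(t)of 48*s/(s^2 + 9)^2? 8*t*sin(3*t)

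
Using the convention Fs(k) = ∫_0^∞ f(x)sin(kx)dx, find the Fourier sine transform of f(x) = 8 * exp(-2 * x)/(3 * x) 8 * atan(k/2)/3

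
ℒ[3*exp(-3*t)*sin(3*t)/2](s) 9/(2*((s + 3)^2 + 9))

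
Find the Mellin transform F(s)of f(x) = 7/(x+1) 7*pi*csc(pi*s)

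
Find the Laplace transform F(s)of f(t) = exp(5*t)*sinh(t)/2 1/(2*((s - 5)^2 - 1))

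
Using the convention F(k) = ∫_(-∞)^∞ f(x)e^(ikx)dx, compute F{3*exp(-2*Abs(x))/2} 6/(k^2 + 4)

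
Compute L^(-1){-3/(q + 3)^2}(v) -3*v*exp(-3*v)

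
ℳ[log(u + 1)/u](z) -pi * csc(pi * z)/(z - 1)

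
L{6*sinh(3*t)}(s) 18/(s^2 - 9)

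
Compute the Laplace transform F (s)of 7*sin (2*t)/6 7/ (3*(s^2 + 4))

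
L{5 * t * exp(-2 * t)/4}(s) 5/(4 * (s + 2)^2)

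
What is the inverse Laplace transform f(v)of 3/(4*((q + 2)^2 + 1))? 3*exp(-2*v)*sin(v)/4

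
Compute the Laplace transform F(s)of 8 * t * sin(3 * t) 48 * s/(s^2 + 9)^2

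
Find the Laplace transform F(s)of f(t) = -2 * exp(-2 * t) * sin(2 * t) -4/((s+2)^2+4)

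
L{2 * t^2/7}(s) 4/(7 * s^3)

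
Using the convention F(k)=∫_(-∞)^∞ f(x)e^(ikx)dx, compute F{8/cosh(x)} 8 * pi/cosh(pi * k/2)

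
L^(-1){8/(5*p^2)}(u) 8*u/5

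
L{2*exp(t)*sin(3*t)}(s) 6/((s - 1)^2 + 9)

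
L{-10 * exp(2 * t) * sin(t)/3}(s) -10/(3 * (s - 2)^2 + 3)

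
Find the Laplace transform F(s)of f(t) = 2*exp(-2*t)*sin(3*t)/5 6/(5*((s + 2)^2 + 9))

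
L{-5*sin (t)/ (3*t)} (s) -5*atan (1/s)/3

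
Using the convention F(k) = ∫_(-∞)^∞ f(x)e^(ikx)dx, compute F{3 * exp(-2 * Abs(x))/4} 3/(k^2 + 4)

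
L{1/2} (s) 1/ (2 * s)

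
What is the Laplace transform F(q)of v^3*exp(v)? 6/(q - 1)^4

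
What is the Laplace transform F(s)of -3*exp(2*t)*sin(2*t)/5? -6/(5*(s - 2)^2 + 20)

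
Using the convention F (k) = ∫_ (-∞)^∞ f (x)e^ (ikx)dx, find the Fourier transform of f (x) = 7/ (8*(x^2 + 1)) 7*pi*exp (-Abs (k))/8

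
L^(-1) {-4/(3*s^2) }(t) -4*t/3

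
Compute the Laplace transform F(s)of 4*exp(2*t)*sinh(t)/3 4/(3*((s - 2)^2 - 1))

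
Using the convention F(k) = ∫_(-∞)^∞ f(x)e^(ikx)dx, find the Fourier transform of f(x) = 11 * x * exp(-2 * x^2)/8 11 * sqrt(2) * I * sqrt(pi) * k * exp(-k^2/8)/64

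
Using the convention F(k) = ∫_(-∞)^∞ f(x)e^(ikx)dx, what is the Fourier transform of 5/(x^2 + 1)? 5*pi*exp(-Abs(k))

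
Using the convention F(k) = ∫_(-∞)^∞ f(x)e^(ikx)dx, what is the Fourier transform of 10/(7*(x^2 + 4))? 5*pi*exp(-2*Abs(k))/7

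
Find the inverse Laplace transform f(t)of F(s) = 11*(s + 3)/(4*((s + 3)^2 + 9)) 11*exp(-3*t)*cos(3*t)/4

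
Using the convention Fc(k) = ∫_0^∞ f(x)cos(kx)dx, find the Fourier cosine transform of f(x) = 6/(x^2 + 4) 3 * pi * exp(-2 * k)/2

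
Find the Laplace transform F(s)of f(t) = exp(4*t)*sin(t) 1/((s - 4)^2 + 1)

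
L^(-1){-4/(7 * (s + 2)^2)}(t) -4 * t * exp(-2 * t)/7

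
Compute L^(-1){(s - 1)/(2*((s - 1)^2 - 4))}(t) exp(t)*cosh(2*t)/2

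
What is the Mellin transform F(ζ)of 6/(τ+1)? 6*pi*csc(pi*ζ)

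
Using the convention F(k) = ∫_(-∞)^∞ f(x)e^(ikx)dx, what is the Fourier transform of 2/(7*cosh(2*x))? pi/(7*cosh(pi*k/4))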